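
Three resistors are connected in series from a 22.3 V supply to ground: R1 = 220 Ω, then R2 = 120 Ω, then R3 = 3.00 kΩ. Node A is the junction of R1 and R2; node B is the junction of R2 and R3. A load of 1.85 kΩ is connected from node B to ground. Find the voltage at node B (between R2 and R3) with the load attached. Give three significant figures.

V ≈ 17.2 V

At node B, R3 is in parallel with the load: R3‖R_L = 1144 Ω.
Below node A the resistance is R2 + (R3‖R_L) = 1264 Ω, so V_A = 22.3 × 1264/1484 = 18.99 V.
Then V_B = V_A × (R3‖R_L)/(R2 + R3‖R_L) = 18.99 × 1144/1264 = 17.2 V.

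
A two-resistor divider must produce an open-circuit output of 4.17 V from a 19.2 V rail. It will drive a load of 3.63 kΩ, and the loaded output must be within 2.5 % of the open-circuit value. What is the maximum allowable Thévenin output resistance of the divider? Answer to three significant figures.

Loading drop = R_th/(R_th + R_L) ≤ 0.0250, so R_th ≤ R_L · ε/(1−ε) = 3.63 kΩ × 0.0250/0.9750 = 93.1 Ω.
(Any R1, R2 with R2/(R1+R2) = 0.217 and R1‖R2 ≤ 93.1 Ω will meet the spec.)

R_th ≤ 93.1 Ω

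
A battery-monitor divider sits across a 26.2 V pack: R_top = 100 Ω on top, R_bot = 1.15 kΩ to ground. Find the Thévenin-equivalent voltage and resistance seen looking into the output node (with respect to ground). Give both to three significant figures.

V_th = 24.1 V, R_th = 92.0 Ω

V_th is the open-circuit tap voltage: 26.2 × 1150/(100 + 1150) = 24.1 V.
With the supply zeroed, R_top and R_bot appear in parallel from the tap: R_th = R_top‖R_bot = (100 × 1150)/1250 = 92.0 Ω.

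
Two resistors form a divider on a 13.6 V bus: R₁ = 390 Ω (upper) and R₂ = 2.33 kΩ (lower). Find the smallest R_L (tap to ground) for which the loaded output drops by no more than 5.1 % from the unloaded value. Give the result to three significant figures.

Output resistance R_th = R₁‖R₂ = (390 × 2330)/2720 = 334.1 Ω.
The fractional drop is R_th/(R_th + R_L); requiring this ≤ 0.0510 gives R_L ≥ R_th(1/0.0510 − 1) = 334.1 × 18.61 = 6.22 kΩ.

R_L(min) ≈ 6.22 kΩ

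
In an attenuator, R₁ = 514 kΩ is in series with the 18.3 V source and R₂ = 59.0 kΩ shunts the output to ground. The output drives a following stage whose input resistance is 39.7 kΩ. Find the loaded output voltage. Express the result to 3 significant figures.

The load sits in parallel with R₂: R₂‖R_L = (59.0 × 39.7) / (59.0 + 39.7) = 23.73 kΩ.
V_out = 18.3 × 23.73 / (514 + 23.73) = 18.3 × 23.73/537.7 = 0.808 V.

V_out ≈ 0.808 V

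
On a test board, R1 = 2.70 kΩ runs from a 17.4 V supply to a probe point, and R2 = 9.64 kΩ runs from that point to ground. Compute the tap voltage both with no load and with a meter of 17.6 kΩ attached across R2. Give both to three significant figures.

Open-circuit: V = 17.4 × 9.64/(2.70 + 9.64) = 13.6 V.
With the load, R2 becomes R2‖R_L = 6.228 kΩ, so V = 17.4 × 6.228/8.928 = 12.1 V.

Unloaded: 13.6 V; loaded: 12.1 V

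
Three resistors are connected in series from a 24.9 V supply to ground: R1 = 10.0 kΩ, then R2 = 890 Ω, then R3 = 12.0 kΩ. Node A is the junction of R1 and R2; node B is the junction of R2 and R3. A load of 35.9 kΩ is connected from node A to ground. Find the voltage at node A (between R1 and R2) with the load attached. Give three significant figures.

V ≈ 12.1 V

Below node A the series string R2+R3 = 12890 Ω sits in parallel with the 35900 Ω load: 9485 Ω.
V_A = 24.9 × 9485/(10000 + 9485) = 12.1 V.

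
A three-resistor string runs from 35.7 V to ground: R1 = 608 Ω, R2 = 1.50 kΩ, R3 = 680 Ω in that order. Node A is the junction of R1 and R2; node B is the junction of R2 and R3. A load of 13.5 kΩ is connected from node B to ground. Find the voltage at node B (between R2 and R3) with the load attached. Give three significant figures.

At node B, R3 is in parallel with the load: R3‖R_L = 647.4 Ω.
Below node A the resistance is R2 + (R3‖R_L) = 2147 Ω, so V_A = 35.7 × 2147/2755 = 27.82 V.
Then V_B = V_A × (R3‖R_L)/(R2 + R3‖R_L) = 27.82 × 647.4/2147 = 8.39 V.

V ≈ 8.39 V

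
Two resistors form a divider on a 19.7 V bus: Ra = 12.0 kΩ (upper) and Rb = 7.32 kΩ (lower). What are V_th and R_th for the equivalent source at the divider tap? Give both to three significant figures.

V_th = 7.46 V, R_th = 4.55 kΩ

V_th is the open-circuit tap voltage: 19.7 × 7.32/(12.0 + 7.32) = 7.46 V.
With the supply zeroed, Ra and Rb appear in parallel from the tap: R_th = Ra‖Rb = (12.0 × 7.32)/19.32 = 4.55 kΩ.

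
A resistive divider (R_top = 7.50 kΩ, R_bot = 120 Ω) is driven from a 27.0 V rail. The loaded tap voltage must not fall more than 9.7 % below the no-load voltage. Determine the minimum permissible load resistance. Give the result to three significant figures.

Output resistance R_th = R_top‖R_bot = (7500 × 120)/7620 = 118.1 Ω.
The fractional drop is R_th/(R_th + R_L); requiring this ≤ 0.0970 gives R_L ≥ R_th(1/0.0970 − 1) = 118.1 × 9.309 = 1.10 kΩ.

R_L(min) ≈ 1.10 kΩ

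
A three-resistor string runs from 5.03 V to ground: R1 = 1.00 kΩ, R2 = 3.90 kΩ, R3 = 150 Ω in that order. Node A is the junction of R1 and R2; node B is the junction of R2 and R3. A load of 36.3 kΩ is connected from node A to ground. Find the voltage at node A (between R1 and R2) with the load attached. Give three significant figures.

V ≈ 3.95 V

Below node A the series string R2+R3 = 4050 Ω sits in parallel with the 36300 Ω load: 3643 Ω.
V_A = 5.03 × 3643/(1000 + 3643) = 3.95 V.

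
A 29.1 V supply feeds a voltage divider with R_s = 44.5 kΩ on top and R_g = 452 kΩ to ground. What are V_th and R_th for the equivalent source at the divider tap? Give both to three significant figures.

V_th is the open-circuit tap voltage: 29.1 × 452/(44.5 + 452) = 26.5 V.
With the supply zeroed, R_s and R_g appear in parallel from the tap: R_th = R_s‖R_g = (44.5 × 452)/496.5 = 40.5 kΩ.

V_th = 26.5 V, R_th = 40.5 kΩ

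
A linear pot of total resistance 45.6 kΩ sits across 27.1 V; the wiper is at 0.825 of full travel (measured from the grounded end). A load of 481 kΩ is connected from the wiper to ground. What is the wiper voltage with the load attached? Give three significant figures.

V ≈ 22.1 V

The wiper splits the pot into (1−α)R = 7.980 kΩ above and αR = 37.62 kΩ below.
Lower section ‖ load = 34.89 kΩ.
V_wiper = 27.1 × 34.89/(7.980 + 34.89) = 22.1 V.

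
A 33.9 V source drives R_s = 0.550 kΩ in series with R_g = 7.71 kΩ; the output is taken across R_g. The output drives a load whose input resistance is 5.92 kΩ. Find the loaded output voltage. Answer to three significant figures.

V_out ≈ 29.1 V

The load sits in parallel with R_g: R_g‖R_L = (7710 × 5920) / (7710 + 5920) = 3349 Ω.
V_out = 33.9 × 3349 / (550 + 3349) = 33.9 × 3349/3899 = 29.1 V.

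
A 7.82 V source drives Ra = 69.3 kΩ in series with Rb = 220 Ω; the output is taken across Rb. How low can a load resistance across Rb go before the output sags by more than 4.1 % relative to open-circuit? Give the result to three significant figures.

Output resistance R_th = Ra‖Rb = (69300 × 220)/69520 = 219.3 Ω.
The fractional drop is R_th/(R_th + R_L); requiring this ≤ 0.0410 gives R_L ≥ R_th(1/0.0410 − 1) = 219.3 × 23.39 = 5.13 kΩ.

R_L(min) ≈ 5.13 kΩ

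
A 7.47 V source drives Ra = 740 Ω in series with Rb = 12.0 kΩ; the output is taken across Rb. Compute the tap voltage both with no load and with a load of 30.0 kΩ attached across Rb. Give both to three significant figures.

Unloaded: 7.04 V; loaded: 6.88 V

Open-circuit: V = 7.47 × 12000/(740 + 12000) = 7.04 V.
With the load, Rb becomes Rb‖R_L = 8571 Ω, so V = 7.47 × 8571/9311 = 6.88 V.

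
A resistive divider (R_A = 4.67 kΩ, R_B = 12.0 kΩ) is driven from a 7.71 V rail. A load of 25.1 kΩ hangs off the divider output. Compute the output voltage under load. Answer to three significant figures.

V_out ≈ 4.89 V

The load sits in parallel with R_B: R_B‖R_L = (12.0 × 25.1) / (12.0 + 25.1) = 8.119 kΩ.
V_out = 7.71 × 8.119 / (4.67 + 8.119) = 7.71 × 8.119/12.79 = 4.89 V.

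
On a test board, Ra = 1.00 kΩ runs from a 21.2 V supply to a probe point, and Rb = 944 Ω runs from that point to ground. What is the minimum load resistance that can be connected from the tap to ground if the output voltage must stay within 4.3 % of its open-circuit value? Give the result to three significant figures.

R_L(min) ≈ 10.8 kΩ

Output resistance R_th = Ra‖Rb = (1000 × 944)/1944 = 485.6 Ω.
The fractional drop is R_th/(R_th + R_L); requiring this ≤ 0.0430 gives R_L ≥ R_th(1/0.0430 − 1) = 485.6 × 22.26 = 10.8 kΩ.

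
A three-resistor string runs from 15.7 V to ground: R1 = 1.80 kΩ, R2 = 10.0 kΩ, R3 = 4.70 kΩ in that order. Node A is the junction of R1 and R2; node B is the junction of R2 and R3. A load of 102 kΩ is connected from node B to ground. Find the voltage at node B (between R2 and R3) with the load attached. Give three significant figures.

V ≈ 4.33 V

At node B, R3 is in parallel with the load: R3‖R_L = 4.493 kΩ.
Below node A the resistance is R2 + (R3‖R_L) = 14.49 kΩ, so V_A = 15.7 × 14.49/16.29 = 13.97 V.
Then V_B = V_A × (R3‖R_L)/(R2 + R3‖R_L) = 13.97 × 4.493/14.49 = 4.33 V.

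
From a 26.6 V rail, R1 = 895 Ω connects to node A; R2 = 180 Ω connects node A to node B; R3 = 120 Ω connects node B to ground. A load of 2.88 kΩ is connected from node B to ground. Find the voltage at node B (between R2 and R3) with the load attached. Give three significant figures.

V ≈ 2.57 V

At node B, R3 is in parallel with the load: R3‖R_L = 115.2 Ω.
Below node A the resistance is R2 + (R3‖R_L) = 295.2 Ω, so V_A = 26.6 × 295.2/1190 = 6.597 V.
Then V_B = V_A × (R3‖R_L)/(R2 + R3‖R_L) = 6.597 × 115.2/295.2 = 2.57 V.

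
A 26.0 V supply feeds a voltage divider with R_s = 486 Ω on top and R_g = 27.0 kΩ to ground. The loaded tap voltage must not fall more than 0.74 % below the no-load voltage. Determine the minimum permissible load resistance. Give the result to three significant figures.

Output resistance R_th = R_s‖R_g = (486 × 27000)/27490 = 477.4 Ω.
The fractional drop is R_th/(R_th + R_L); requiring this ≤ 0.00740 gives R_L ≥ R_th(1/0.00740 − 1) = 477.4 × 134.1 = 64.0 kΩ.

R_L(min) ≈ 64.0 kΩ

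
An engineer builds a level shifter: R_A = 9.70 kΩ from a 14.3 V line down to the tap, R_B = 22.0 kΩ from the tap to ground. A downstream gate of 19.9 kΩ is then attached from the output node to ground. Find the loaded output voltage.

V_out ≈ 7.42 V

The load sits in parallel with R_B: R_B‖R_L = (22.0 × 19.9) / (22.0 + 19.9) = 10.45 kΩ.
V_out = 14.3 × 10.45 / (9.70 + 10.45) = 14.3 × 10.45/20.15 = 7.42 V.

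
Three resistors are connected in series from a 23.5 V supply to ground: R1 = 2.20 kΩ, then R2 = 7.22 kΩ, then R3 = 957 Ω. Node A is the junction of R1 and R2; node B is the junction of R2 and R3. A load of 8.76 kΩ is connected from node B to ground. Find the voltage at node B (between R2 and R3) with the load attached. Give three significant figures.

V ≈ 1.97 V

At node B, R3 is in parallel with the load: R3‖R_L = 862.7 Ω.
Below node A the resistance is R2 + (R3‖R_L) = 8083 Ω, so V_A = 23.5 × 8083/10280 = 18.47 V.
Then V_B = V_A × (R3‖R_L)/(R2 + R3‖R_L) = 18.47 × 862.7/8083 = 1.97 V.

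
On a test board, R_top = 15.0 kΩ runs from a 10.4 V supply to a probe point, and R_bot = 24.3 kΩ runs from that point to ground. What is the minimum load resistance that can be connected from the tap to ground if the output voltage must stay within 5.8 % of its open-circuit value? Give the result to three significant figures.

R_L(min) ≈ 151 kΩ

Output resistance R_th = R_top‖R_bot = (15.0 × 24.3)/39.30 = 9.275 kΩ.
The fractional drop is R_th/(R_th + R_L); requiring this ≤ 0.0580 gives R_L ≥ R_th(1/0.0580 − 1) = 9.275 × 16.24 = 151 kΩ.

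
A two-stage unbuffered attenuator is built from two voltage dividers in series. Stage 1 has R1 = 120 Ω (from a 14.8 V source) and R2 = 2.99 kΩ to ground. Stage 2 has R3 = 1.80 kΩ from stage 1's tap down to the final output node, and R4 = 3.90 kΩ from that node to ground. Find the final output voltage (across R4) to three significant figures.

V_out ≈ 9.54 V

Stage 2 presents R3+R4 = 5700 Ω as a load on stage 1's tap.
Stage 1's lower leg becomes R2‖(R3+R4) = 1961 Ω, so V_mid = 14.8 × 1961/2081 = 13.95 V.
Stage 2 is itself unloaded: V_out = V_mid × R4/(R3+R4) = 13.95 × 3900/5700 = 9.54 V.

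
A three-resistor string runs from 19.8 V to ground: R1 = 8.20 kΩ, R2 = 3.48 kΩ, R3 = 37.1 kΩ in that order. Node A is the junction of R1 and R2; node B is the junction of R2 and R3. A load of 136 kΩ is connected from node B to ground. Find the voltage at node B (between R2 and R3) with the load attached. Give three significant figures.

V ≈ 14.1 V

At node B, R3 is in parallel with the load: R3‖R_L = 29.15 kΩ.
Below node A the resistance is R2 + (R3‖R_L) = 32.63 kΩ, so V_A = 19.8 × 32.63/40.83 = 15.82 V.
Then V_B = V_A × (R3‖R_L)/(R2 + R3‖R_L) = 15.82 × 29.15/32.63 = 14.1 V.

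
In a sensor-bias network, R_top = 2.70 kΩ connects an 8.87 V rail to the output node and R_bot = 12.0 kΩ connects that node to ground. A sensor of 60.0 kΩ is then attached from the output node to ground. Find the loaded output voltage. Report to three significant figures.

V_out ≈ 6.98 V

The load sits in parallel with R_bot: R_bot‖R_L = (12.0 × 60.0) / (12.0 + 60.0) = 10.00 kΩ.
V_out = 8.87 × 10.00 / (2.70 + 10.00) = 8.87 × 10.00/12.70 = 6.98 V.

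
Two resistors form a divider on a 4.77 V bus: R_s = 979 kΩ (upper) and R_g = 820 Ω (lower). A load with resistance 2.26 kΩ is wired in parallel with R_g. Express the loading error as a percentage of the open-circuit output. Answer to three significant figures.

The divider's output (Thévenin) resistance is R_s‖R_g = 819.3 Ω.
Fractional drop under load = R_th/(R_th + R_L) = 819.3 / (819.3 + 2260) = 0.2661.
So the output falls by 26.6 %.

26.6 %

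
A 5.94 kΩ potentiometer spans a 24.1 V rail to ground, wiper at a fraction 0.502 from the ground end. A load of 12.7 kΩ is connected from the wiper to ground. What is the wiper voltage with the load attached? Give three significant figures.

The wiper splits the pot into (1−α)R = 2.958 kΩ above and αR = 2.982 kΩ below.
Lower section ‖ load = 2.415 kΩ.
V_wiper = 24.1 × 2.415/(2.958 + 2.415) = 10.8 V.

V ≈ 10.8 V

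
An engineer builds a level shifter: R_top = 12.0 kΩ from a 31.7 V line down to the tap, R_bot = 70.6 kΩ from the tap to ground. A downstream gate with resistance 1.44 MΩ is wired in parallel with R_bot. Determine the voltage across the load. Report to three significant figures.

V_out ≈ 26.9 V

The load sits in parallel with R_bot: R_bot‖R_L = (70.6 × 1440) / (70.6 + 1440) = 67.30 kΩ.
V_out = 31.7 × 67.30 / (12.0 + 67.30) = 31.7 × 67.30/79.30 = 26.9 V.
(Unloaded it would have been 27.1 V.)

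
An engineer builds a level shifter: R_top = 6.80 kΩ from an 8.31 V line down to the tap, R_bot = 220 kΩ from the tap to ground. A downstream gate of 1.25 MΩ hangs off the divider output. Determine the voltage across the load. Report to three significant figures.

V_out ≈ 8.02 V

The load sits in parallel with R_bot: R_bot‖R_L = (220 × 1250) / (220 + 1250) = 187.1 kΩ.
V_out = 8.31 × 187.1 / (6.80 + 187.1) = 8.31 × 187.1/193.9 = 8.02 V.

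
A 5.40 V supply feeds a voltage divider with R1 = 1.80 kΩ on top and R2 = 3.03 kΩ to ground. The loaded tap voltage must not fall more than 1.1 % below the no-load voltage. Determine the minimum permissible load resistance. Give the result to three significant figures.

R_L(min) ≈ 102 kΩ

Output resistance R_th = R1‖R2 = (1.80 × 3.03)/4.830 = 1.129 kΩ.
The fractional drop is R_th/(R_th + R_L); requiring this ≤ 0.0110 gives R_L ≥ R_th(1/0.0110 − 1) = 1.129 × 89.91 = 102 kΩ.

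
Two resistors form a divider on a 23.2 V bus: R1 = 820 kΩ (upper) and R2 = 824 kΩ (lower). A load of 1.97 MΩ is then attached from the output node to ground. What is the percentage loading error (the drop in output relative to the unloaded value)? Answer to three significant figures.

Unloaded V = 23.2 × 824/1644 = 11.63 V.
Loaded: R2‖R_L = 581.0 kΩ, giving V = 23.2 × 581.0/1401 = 9.621 V.
Drop = (11.63 − 9.621) / 11.63 = 17.3 %.

17.3 %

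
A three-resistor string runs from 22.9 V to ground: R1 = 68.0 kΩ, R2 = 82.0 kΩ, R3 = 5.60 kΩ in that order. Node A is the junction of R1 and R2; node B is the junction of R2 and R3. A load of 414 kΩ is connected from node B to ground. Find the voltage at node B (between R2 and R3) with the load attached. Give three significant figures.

At node B, R3 is in parallel with the load: R3‖R_L = 5.525 kΩ.
Below node A the resistance is R2 + (R3‖R_L) = 87.53 kΩ, so V_A = 22.9 × 87.53/155.5 = 12.89 V.
Then V_B = V_A × (R3‖R_L)/(R2 + R3‖R_L) = 12.89 × 5.525/87.53 = 0.814 V.

V ≈ 0.814 V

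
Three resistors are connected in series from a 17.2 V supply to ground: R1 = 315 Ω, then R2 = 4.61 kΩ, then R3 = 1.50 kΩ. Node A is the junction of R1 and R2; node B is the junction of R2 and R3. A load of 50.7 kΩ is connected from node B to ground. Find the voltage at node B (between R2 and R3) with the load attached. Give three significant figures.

V ≈ 3.93 V

At node B, R3 is in parallel with the load: R3‖R_L = 1457 Ω.
Below node A the resistance is R2 + (R3‖R_L) = 6067 Ω, so V_A = 17.2 × 6067/6382 = 16.35 V.
Then V_B = V_A × (R3‖R_L)/(R2 + R3‖R_L) = 16.35 × 1457/6067 = 3.93 V.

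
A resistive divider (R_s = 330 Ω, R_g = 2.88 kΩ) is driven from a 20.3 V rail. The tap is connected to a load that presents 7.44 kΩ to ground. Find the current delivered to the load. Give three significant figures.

R_g‖R_L = 2076 Ω; V_out = 20.3 × 2076/2406 = 17.52 V.
I_L = V_out / R_L = 17.52 / 7.44 kΩ = 2.35 mA.

I_L ≈ 2.35 mA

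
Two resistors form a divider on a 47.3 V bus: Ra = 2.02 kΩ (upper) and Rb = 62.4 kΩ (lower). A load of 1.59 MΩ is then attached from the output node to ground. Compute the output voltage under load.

The load sits in parallel with Rb: Rb‖R_L = (62.4 × 1590) / (62.4 + 1590) = 60.04 kΩ.
V_out = 47.3 × 60.04 / (2.02 + 60.04) = 47.3 × 60.04/62.06 = 45.8 V.
(Unloaded it would have been 45.8 V.)

V_out ≈ 45.8 V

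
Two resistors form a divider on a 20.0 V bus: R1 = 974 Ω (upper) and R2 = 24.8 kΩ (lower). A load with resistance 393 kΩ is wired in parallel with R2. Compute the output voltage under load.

The load sits in parallel with R2: R2‖R_L = (24800 × 393000) / (24800 + 393000) = 23330 Ω.
V_out = 20.0 × 23330 / (974 + 23330) = 20.0 × 23330/24300 = 19.2 V.
(Unloaded it would have been 19.2 V.)

V_out ≈ 19.2 V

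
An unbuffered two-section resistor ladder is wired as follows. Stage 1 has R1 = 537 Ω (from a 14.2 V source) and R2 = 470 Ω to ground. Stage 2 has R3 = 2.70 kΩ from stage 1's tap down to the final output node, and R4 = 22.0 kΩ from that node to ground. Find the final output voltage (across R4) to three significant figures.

Stage 2 presents R3+R4 = 24700 Ω as a load on stage 1's tap.
Stage 1's lower leg becomes R2‖(R3+R4) = 461.2 Ω, so V_mid = 14.2 × 461.2/998.2 = 6.561 V.
Stage 2 is itself unloaded: V_out = V_mid × R4/(R3+R4) = 6.561 × 22000/24700 = 5.84 V.

V_out ≈ 5.84 V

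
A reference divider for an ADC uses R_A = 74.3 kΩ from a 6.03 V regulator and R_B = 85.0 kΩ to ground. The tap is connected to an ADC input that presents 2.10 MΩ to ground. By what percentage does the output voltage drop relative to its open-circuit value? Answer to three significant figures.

The divider's output (Thévenin) resistance is R_A‖R_B = 39.65 kΩ.
Fractional drop under load = R_th/(R_th + R_L) = 39.65 / (39.65 + 2100) = 0.01853.
So the output falls by 1.85 %.

1.85 %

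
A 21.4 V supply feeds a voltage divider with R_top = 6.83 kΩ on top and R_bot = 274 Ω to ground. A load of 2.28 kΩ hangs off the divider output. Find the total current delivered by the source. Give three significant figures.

I ≈ 3.02 mA

R_bot‖R_L = 244.6 Ω, so the source sees R_top + R_bot‖R_L = 7075 Ω.
I = 21.4 V / 7075 Ω = 3.02 mA.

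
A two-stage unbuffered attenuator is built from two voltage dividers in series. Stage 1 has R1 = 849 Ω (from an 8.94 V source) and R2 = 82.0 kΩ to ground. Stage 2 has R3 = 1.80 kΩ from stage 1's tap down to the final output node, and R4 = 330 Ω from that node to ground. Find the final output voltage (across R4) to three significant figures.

V_out ≈ 0.983 V

Stage 2 presents R3+R4 = 2130 Ω as a load on stage 1's tap.
Stage 1's lower leg becomes R2‖(R3+R4) = 2076 Ω, so V_mid = 8.94 × 2076/2925 = 6.345 V.
Stage 2 is itself unloaded: V_out = V_mid × R4/(R3+R4) = 6.345 × 330/2130 = 0.983 V.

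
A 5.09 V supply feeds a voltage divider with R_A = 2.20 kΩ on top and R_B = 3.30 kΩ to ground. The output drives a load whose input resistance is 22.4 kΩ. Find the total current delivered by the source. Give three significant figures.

R_B‖R_L = 2.876 kΩ, so the source sees R_A + R_B‖R_L = 5.076 kΩ.
I = 5.09 V / 5.076 kΩ = 1.00 mA.

I ≈ 1.00 mA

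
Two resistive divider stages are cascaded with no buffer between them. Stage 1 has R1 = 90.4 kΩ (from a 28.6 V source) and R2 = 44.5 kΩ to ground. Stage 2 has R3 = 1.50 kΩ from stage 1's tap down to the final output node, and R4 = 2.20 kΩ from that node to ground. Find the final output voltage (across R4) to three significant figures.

Stage 2 presents R3+R4 = 3.700 kΩ as a load on stage 1's tap.
Stage 1's lower leg becomes R2‖(R3+R4) = 3.416 kΩ, so V_mid = 28.6 × 3.416/93.82 = 1.041 V.
Stage 2 is itself unloaded: V_out = V_mid × R4/(R3+R4) = 1.041 × 2.20/3.700 = 0.619 V.

V_out ≈ 0.619 V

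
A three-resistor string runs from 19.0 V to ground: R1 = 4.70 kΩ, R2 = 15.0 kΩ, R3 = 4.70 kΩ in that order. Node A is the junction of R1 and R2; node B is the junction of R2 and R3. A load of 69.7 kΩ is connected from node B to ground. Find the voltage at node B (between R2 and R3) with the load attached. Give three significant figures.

V ≈ 3.47 V

At node B, R3 is in parallel with the load: R3‖R_L = 4.403 kΩ.
Below node A the resistance is R2 + (R3‖R_L) = 19.40 kΩ, so V_A = 19.0 × 19.40/24.10 = 15.30 V.
Then V_B = V_A × (R3‖R_L)/(R2 + R3‖R_L) = 15.30 × 4.403/19.40 = 3.47 V.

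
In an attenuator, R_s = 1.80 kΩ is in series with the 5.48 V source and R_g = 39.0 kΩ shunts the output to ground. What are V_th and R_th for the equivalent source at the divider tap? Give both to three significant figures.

V_th = 5.24 V, R_th = 1.72 kΩ

V_th is the open-circuit tap voltage: 5.48 × 39.0/(1.80 + 39.0) = 5.24 V.
With the supply zeroed, R_s and R_g appear in parallel from the tap: R_th = R_s‖R_g = (1.80 × 39.0)/40.80 = 1.72 kΩ.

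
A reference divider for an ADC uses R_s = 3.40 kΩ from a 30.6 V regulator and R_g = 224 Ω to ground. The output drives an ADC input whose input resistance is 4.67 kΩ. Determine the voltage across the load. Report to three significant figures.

The load sits in parallel with R_g: R_g‖R_L = (224 × 4670) / (224 + 4670) = 213.7 Ω.
V_out = 30.6 × 213.7 / (3400 + 213.7) = 30.6 × 213.7/3614 = 1.81 V.

V_out ≈ 1.81 V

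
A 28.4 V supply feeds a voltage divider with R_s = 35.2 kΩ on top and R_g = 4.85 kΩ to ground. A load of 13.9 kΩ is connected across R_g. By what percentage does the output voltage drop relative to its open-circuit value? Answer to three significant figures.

The divider's output (Thévenin) resistance is R_s‖R_g = 4.263 kΩ.
Fractional drop under load = R_th/(R_th + R_L) = 4.263 / (4.263 + 13.9) = 0.2347.
So the output falls by 23.5 %.

23.5 %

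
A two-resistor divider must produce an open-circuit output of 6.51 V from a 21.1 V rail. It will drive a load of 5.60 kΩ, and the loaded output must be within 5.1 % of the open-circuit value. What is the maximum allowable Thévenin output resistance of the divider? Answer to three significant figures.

R_th ≤ 301 Ω

Loading drop = R_th/(R_th + R_L) ≤ 0.0510, so R_th ≤ R_L · ε/(1−ε) = 5.60 kΩ × 0.0510/0.9490 = 301 Ω.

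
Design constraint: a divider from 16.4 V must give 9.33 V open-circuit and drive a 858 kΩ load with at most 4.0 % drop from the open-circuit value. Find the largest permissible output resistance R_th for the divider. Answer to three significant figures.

Loading drop = R_th/(R_th + R_L) ≤ 0.0400, so R_th ≤ R_L · ε/(1−ε) = 858 kΩ × 0.0400/0.9600 = 35.8 kΩ.
(Any R1, R2 with R2/(R1+R2) = 0.569 and R1‖R2 ≤ 35.8 kΩ will meet the spec.)

R_th ≤ 35.8 kΩ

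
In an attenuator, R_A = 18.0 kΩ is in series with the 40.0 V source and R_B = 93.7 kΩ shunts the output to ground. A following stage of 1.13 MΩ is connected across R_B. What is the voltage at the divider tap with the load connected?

The load sits in parallel with R_B: R_B‖R_L = (93.7 × 1130) / (93.7 + 1130) = 86.53 kΩ.
V_out = 40.0 × 86.53 / (18.0 + 86.53) = 40.0 × 86.53/104.5 = 33.1 V.

V_out ≈ 33.1 V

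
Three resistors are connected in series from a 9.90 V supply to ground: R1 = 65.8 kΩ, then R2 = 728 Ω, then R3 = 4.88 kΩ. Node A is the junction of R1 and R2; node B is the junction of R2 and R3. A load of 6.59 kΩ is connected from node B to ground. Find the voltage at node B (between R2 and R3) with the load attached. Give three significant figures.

At node B, R3 is in parallel with the load: R3‖R_L = 2804 Ω.
Below node A the resistance is R2 + (R3‖R_L) = 3532 Ω, so V_A = 9.90 × 3532/69330 = 0.5043 V.
Then V_B = V_A × (R3‖R_L)/(R2 + R3‖R_L) = 0.5043 × 2804/3532 = 0.400 V.

V ≈ 0.400 V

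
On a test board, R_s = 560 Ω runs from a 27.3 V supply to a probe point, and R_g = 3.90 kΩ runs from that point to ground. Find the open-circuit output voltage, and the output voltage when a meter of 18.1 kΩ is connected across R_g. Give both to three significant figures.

Open-circuit: V = 27.3 × 3900/(560 + 3900) = 23.9 V.
With the load, R_g becomes R_g‖R_L = 3209 Ω, so V = 27.3 × 3209/3769 = 23.2 V.

Unloaded: 23.9 V; loaded: 23.2 V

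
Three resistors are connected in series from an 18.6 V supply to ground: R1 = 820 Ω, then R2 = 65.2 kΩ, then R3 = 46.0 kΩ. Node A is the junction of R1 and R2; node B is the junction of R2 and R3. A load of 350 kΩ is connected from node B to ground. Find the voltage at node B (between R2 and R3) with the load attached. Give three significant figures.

V ≈ 7.09 V

At node B, R3 is in parallel with the load: R3‖R_L = 40660 Ω.
Below node A the resistance is R2 + (R3‖R_L) = 105900 Ω, so V_A = 18.6 × 105900/106700 = 18.46 V.
Then V_B = V_A × (R3‖R_L)/(R2 + R3‖R_L) = 18.46 × 40660/105900 = 7.09 V.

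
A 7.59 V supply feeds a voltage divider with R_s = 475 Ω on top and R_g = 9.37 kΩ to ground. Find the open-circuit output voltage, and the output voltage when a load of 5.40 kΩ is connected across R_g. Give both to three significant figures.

Open-circuit: V = 7.59 × 9370/(475 + 9370) = 7.22 V.
With the load, R_g becomes R_g‖R_L = 3426 Ω, so V = 7.59 × 3426/3901 = 6.67 V.

Unloaded: 7.22 V; loaded: 6.67 V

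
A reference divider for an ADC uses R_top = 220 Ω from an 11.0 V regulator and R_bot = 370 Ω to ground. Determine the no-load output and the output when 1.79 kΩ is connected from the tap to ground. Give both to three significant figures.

Open-circuit: V = 11.0 × 370/(220 + 370) = 6.90 V.
With the load, R_bot becomes R_bot‖R_L = 306.6 Ω, so V = 11.0 × 306.6/526.6 = 6.40 V.

Unloaded: 6.90 V; loaded: 6.40 V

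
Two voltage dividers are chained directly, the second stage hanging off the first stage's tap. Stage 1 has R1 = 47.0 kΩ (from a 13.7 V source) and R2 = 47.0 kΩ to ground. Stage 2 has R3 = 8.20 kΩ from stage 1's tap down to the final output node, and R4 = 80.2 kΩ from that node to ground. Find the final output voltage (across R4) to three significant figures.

V_out ≈ 4.91 V

Stage 2 presents R3+R4 = 88.40 kΩ as a load on stage 1's tap.
Stage 1's lower leg becomes R2‖(R3+R4) = 30.69 kΩ, so V_mid = 13.7 × 30.69/77.69 = 5.411 V.
Stage 2 is itself unloaded: V_out = V_mid × R4/(R3+R4) = 5.411 × 80.2/88.40 = 4.91 V.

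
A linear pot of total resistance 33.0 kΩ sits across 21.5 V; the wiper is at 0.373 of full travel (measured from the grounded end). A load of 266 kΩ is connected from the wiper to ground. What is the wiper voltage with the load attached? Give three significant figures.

The wiper splits the pot into (1−α)R = 20.69 kΩ above and αR = 12.31 kΩ below.
Lower section ‖ load = 11.76 kΩ.
V_wiper = 21.5 × 11.76/(20.69 + 11.76) = 7.79 V.

V ≈ 7.79 V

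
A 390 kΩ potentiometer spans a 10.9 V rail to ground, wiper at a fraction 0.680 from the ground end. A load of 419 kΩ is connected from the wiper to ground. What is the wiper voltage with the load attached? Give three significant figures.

The wiper splits the pot into (1−α)R = 124.8 kΩ above and αR = 265.2 kΩ below.
Lower section ‖ load = 162.4 kΩ.
V_wiper = 10.9 × 162.4/(124.8 + 162.4) = 6.16 V.

V ≈ 6.16 V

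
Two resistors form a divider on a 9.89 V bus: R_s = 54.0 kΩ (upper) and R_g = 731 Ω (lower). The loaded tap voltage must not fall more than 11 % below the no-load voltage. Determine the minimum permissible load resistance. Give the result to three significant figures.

R_L(min) ≈ 5.84 kΩ

Output resistance R_th = R_s‖R_g = (54000 × 731)/54730 = 721.2 Ω.
The fractional drop is R_th/(R_th + R_L); requiring this ≤ 0.110 gives R_L ≥ R_th(1/0.110 − 1) = 721.2 × 8.091 = 5.84 kΩ.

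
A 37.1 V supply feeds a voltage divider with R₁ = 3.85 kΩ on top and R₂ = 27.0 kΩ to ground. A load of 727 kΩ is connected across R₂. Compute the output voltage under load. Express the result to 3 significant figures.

The load sits in parallel with R₂: R₂‖R_L = (27.0 × 727) / (27.0 + 727) = 26.03 kΩ.
V_out = 37.1 × 26.03 / (3.85 + 26.03) = 37.1 × 26.03/29.88 = 32.3 V.

V_out ≈ 32.3 V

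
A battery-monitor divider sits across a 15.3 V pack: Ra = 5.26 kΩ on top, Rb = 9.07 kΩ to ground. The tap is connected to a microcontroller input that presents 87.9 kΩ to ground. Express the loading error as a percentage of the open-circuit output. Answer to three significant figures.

3.65 %

The divider's output (Thévenin) resistance is Ra‖Rb = 3.329 kΩ.
Fractional drop under load = R_th/(R_th + R_L) = 3.329 / (3.329 + 87.9) = 0.03649.
So the output falls by 3.65 %.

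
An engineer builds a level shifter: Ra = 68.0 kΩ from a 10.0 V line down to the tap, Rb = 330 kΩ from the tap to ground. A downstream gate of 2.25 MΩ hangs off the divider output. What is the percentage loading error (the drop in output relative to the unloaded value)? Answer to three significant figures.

The divider's output (Thévenin) resistance is Ra‖Rb = 56.38 kΩ.
Fractional drop under load = R_th/(R_th + R_L) = 56.38 / (56.38 + 2250) = 0.02445.
So the output falls by 2.44 %.

2.44 %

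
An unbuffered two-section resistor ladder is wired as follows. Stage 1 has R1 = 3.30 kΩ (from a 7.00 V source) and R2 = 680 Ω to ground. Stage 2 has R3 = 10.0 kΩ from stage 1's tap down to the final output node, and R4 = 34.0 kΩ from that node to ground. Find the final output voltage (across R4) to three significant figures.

V_out ≈ 0.912 V

Stage 2 presents R3+R4 = 44000 Ω as a load on stage 1's tap.
Stage 1's lower leg becomes R2‖(R3+R4) = 669.7 Ω, so V_mid = 7.00 × 669.7/3970 = 1.181 V.
Stage 2 is itself unloaded: V_out = V_mid × R4/(R3+R4) = 1.181 × 34000/44000 = 0.912 V.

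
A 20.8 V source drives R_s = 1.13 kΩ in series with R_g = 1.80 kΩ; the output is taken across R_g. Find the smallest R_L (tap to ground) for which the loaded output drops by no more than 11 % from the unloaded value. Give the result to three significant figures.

R_L(min) ≈ 5.62 kΩ

Output resistance R_th = R_s‖R_g = (1130 × 1800)/2930 = 694.2 Ω.
The fractional drop is R_th/(R_th + R_L); requiring this ≤ 0.110 gives R_L ≥ R_th(1/0.110 − 1) = 694.2 × 8.091 = 5.62 kΩ.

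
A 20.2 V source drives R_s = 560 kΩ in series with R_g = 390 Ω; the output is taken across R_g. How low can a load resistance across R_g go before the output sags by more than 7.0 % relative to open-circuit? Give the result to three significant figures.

R_L(min) ≈ 5.18 kΩ

Output resistance R_th = R_s‖R_g = (560000 × 390)/560400 = 389.7 Ω.
The fractional drop is R_th/(R_th + R_L); requiring this ≤ 0.0700 gives R_L ≥ R_th(1/0.0700 − 1) = 389.7 × 13.29 = 5.18 kΩ.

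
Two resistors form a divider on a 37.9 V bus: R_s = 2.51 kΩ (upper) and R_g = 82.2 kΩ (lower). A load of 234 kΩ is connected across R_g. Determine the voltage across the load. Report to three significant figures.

The load sits in parallel with R_g: R_g‖R_L = (82.2 × 234) / (82.2 + 234) = 60.83 kΩ.
V_out = 37.9 × 60.83 / (2.51 + 60.83) = 37.9 × 60.83/63.34 = 36.4 V.
(Unloaded it would have been 36.8 V.)

V_out ≈ 36.4 V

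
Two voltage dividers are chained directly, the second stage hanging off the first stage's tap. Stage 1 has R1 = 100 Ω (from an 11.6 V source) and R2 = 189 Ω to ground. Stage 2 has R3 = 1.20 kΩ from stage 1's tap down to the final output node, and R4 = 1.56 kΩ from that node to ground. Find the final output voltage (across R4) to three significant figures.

Stage 2 presents R3+R4 = 2760 Ω as a load on stage 1's tap.
Stage 1's lower leg becomes R2‖(R3+R4) = 176.9 Ω, so V_mid = 11.6 × 176.9/276.9 = 7.411 V.
Stage 2 is itself unloaded: V_out = V_mid × R4/(R3+R4) = 7.411 × 1560/2760 = 4.19 V.

V_out ≈ 4.19 V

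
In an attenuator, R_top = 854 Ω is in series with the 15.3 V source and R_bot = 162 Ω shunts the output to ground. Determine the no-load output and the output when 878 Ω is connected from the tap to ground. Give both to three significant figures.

Open-circuit: V = 15.3 × 162/(854 + 162) = 2.44 V.
With the load, R_bot becomes R_bot‖R_L = 136.8 Ω, so V = 15.3 × 136.8/990.8 = 2.11 V.

Unloaded: 2.44 V; loaded: 2.11 V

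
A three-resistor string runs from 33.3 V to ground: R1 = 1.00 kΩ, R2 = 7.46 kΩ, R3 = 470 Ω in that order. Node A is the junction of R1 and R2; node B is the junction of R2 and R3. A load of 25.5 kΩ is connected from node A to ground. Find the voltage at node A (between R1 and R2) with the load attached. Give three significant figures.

Below node A the series string R2+R3 = 7930 Ω sits in parallel with the 25500 Ω load: 6049 Ω.
V_A = 33.3 × 6049/(1000 + 6049) = 28.6 V.

V ≈ 28.6 V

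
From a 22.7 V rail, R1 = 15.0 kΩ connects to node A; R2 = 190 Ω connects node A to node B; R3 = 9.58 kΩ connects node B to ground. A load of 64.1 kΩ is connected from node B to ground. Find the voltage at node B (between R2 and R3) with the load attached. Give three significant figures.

At node B, R3 is in parallel with the load: R3‖R_L = 8334 Ω.
Below node A the resistance is R2 + (R3‖R_L) = 8524 Ω, so V_A = 22.7 × 8524/23520 = 8.226 V.
Then V_B = V_A × (R3‖R_L)/(R2 + R3‖R_L) = 8.226 × 8334/8524 = 8.04 V.

V ≈ 8.04 V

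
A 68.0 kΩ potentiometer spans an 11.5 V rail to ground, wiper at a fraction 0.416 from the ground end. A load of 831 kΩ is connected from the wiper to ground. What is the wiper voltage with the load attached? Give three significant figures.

V ≈ 4.69 V

The wiper splits the pot into (1−α)R = 39.71 kΩ above and αR = 28.29 kΩ below.
Lower section ‖ load = 27.36 kΩ.
V_wiper = 11.5 × 27.36/(39.71 + 27.36) = 4.69 V.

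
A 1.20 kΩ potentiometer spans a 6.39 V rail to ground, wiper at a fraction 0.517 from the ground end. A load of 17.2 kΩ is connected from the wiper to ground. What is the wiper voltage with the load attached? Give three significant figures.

The wiper splits the pot into (1−α)R = 579.6 Ω above and αR = 620.4 Ω below.
Lower section ‖ load = 598.8 Ω.
V_wiper = 6.39 × 598.8/(579.6 + 598.8) = 3.25 V.

V ≈ 3.25 V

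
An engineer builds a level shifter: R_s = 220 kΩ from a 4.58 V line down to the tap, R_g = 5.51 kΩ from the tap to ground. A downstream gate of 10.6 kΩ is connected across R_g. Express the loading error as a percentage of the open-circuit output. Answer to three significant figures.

33.6 %

The divider's output (Thévenin) resistance is R_s‖R_g = 5.375 kΩ.
Fractional drop under load = R_th/(R_th + R_L) = 5.375 / (5.375 + 10.6) = 0.3365.
So the output falls by 33.6 %.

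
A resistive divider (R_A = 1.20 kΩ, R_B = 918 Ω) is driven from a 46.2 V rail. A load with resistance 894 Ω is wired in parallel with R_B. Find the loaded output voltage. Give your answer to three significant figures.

V_out ≈ 12.7 V

The load sits in parallel with R_B: R_B‖R_L = (918 × 894) / (918 + 894) = 452.9 Ω.
V_out = 46.2 × 452.9 / (1200 + 452.9) = 46.2 × 452.9/1653 = 12.7 V.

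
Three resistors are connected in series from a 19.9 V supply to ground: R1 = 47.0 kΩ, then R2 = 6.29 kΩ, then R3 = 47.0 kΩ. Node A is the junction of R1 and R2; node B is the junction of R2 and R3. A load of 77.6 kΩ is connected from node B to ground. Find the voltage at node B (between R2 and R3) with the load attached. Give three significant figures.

V ≈ 7.06 V

At node B, R3 is in parallel with the load: R3‖R_L = 29.27 kΩ.
Below node A the resistance is R2 + (R3‖R_L) = 35.56 kΩ, so V_A = 19.9 × 35.56/82.56 = 8.571 V.
Then V_B = V_A × (R3‖R_L)/(R2 + R3‖R_L) = 8.571 × 29.27/35.56 = 7.06 V.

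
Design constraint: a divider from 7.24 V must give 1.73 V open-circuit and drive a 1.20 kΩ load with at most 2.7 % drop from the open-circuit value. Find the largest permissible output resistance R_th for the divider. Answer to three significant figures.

Loading drop = R_th/(R_th + R_L) ≤ 0.0270, so R_th ≤ R_L · ε/(1−ε) = 1.20 kΩ × 0.0270/0.9730 = 33.3 Ω.
(Any R1, R2 with R2/(R1+R2) = 0.239 and R1‖R2 ≤ 33.3 Ω will meet the spec.)

R_th ≤ 33.3 Ω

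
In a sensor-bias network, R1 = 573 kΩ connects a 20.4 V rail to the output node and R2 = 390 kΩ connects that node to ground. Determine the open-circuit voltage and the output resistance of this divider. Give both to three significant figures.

V_th = 8.26 V, R_th = 232 kΩ

V_th is the open-circuit tap voltage: 20.4 × 390/(573 + 390) = 8.26 V.
With the supply zeroed, R1 and R2 appear in parallel from the tap: R_th = R1‖R2 = (573 × 390)/963.0 = 232 kΩ.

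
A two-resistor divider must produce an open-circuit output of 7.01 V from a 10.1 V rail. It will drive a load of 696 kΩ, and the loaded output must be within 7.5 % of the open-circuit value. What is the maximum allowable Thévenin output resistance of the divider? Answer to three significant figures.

Loading drop = R_th/(R_th + R_L) ≤ 0.0750, so R_th ≤ R_L · ε/(1−ε) = 696 kΩ × 0.0750/0.9250 = 56.4 kΩ.

R_th ≤ 56.4 kΩ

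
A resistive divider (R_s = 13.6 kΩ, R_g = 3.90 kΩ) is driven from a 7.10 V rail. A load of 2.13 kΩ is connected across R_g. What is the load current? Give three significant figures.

R_g‖R_L = 1.378 kΩ; V_out = 7.10 × 1.378/14.98 = 0.6530 V.
I_L = V_out / R_L = 0.6530 / 2.13 kΩ = 0.307 mA.

I_L ≈ 0.307 mA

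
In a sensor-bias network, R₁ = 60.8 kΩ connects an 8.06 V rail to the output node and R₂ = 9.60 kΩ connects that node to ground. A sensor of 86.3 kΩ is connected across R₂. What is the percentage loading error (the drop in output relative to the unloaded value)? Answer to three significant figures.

8.77 %

Unloaded V = 8.06 × 9.60/70.40 = 1.0991 V.
Loaded: R₂‖R_L = 8.639 kΩ, giving V = 8.06 × 8.639/69.44 = 1.0028 V.
Drop = (1.0991 − 1.0028) / 1.0991 = 8.77 %.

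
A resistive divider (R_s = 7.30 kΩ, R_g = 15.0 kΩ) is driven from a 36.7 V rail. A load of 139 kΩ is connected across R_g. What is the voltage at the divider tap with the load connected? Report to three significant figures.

V_out ≈ 23.8 V

The load sits in parallel with R_g: R_g‖R_L = (15.0 × 139) / (15.0 + 139) = 13.54 kΩ.
V_out = 36.7 × 13.54 / (7.30 + 13.54) = 36.7 × 13.54/20.84 = 23.8 V.
(Unloaded it would have been 24.7 V.)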